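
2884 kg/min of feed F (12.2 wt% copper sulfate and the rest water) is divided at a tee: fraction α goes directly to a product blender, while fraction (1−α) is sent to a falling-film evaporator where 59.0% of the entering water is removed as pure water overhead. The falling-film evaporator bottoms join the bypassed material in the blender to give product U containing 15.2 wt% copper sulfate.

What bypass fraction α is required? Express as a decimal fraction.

All 2884×0.122 = 351.85 kg/min of copper sulfate reaches U, so U = 351.85/0.152 = 2314.8 kg/min and vapour = 569.21 kg/min.
The evaporator receives (1−α)·2884 of feed at 0.878 water and removes 0.590 of that water:
0.590×0.878×(1−α)×2884 = 569.21
(1−α) = 569.21/1494 = 0.3810;  α = 0.6190.

0.619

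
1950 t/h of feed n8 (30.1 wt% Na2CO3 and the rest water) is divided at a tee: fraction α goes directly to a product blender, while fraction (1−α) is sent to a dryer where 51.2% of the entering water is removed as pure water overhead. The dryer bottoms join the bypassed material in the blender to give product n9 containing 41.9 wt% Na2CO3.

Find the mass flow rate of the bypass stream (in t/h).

All 1950×0.301 = 586.95 t/h of Na2CO3 reaches n9, so n9 = 586.95/0.419 = 1400.8 t/h and vapour = 549.16 t/h.
The evaporator receives (1−α)·1950 of feed at 0.699 water and removes 0.512 of that water:
0.512×0.699×(1−α)×1950 = 549.16
(1−α) = 549.16/697.88 = 0.7869;  α = 0.2131.
Bypass flow = 0.2131×1950 = 415.54 t/h.

415.5 t/h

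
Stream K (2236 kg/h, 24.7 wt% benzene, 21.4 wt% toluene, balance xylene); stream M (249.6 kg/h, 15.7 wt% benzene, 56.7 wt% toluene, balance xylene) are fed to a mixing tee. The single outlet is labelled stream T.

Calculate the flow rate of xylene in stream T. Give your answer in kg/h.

1274 kg/h

xylene out = xylene in = 2236×0.539 + 249.6×0.276 = 1274.1 kg/h.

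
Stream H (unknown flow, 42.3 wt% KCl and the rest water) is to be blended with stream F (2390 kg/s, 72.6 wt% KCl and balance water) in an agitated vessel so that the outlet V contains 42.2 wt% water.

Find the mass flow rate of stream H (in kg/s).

2282 kg/s

Let H be the unknown flow. Total out = 2390 + H.
water balance: 654.86 + 0.577·H = 0.422·(2390 + H)
(0.577 − 0.422)·H = 0.422×2390 − 654.86 = 353.72
H = 353.72 / 0.155 = 2282.1 kg/s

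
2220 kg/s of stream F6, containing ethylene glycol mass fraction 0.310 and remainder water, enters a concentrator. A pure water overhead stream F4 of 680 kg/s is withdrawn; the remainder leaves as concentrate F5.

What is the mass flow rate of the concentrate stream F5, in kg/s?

Concentrate = 2220 − 680 = 1540 kg/s.

1540 kg/s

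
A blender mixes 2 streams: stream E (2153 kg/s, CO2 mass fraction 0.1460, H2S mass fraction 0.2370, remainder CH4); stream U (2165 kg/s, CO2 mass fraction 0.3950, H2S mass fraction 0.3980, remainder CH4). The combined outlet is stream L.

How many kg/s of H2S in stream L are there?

H2S out = H2S in = 2153×0.237 + 2165×0.398 = 1371.9 kg/s.

1372 kg/s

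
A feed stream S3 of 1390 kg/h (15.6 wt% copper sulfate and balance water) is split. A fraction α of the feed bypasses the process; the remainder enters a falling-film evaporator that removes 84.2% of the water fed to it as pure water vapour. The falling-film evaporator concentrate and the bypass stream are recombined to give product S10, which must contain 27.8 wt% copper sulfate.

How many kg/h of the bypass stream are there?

All 1390×0.156 = 216.84 kg/h of copper sulfate reaches S10, so S10 = 216.84/0.278 = 780 kg/h and vapour = 610 kg/h.
The evaporator receives (1−α)·1390 of feed at 0.844 water and removes 0.842 of that water:
0.842×0.844×(1−α)×1390 = 610
(1−α) = 610/987.8 = 0.6175;  α = 0.3825.
Bypass flow = 0.3825×1390 = 531.63 kg/h.

531.6 kg/h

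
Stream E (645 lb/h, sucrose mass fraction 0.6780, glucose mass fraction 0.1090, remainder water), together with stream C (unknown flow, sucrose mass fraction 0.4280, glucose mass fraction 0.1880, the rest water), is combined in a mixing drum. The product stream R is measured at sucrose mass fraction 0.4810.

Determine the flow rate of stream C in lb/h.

Let C be the unknown flow. Total out = 645 + C.
sucrose balance: 437.31 + 0.428·C = 0.481·(645 + C)
(0.428 − 0.481)·C = 0.481×645 − 437.31 = -127.06
C = -127.06 / -0.053 = 2397.5 lb/h

2397 lb/h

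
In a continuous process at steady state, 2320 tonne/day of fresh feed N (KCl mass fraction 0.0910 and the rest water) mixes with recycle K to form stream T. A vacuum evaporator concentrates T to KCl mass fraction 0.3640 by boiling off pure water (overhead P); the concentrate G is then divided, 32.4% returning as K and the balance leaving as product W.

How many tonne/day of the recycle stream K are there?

278 tonne/day

Overall KCl balance (none leaves overhead): KCl in fresh feed = KCl in product, i.e. 2320×0.091 = (1−0.324)·G·0.364.
G = 211.12/(0.364×0.676) = 857.99 tonne/day.
Recycle K = 0.324×857.99 = 277.99 tonne/day.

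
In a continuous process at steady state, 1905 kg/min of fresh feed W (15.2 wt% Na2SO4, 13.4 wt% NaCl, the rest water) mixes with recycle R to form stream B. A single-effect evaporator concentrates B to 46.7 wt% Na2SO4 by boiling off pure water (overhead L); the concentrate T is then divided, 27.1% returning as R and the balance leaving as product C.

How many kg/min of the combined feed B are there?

2135 kg/min

Overall Na2SO4 balance (none leaves overhead): Na2SO4 in fresh feed = Na2SO4 in product, i.e. 1905×0.152 = (1−0.271)·T·0.467.
T = 289.56/(0.467×0.729) = 850.54 kg/min.
Recycle R = 0.271×850.54 = 230.5 kg/min.
Combined feed B = 1905 + 230.5 = 2135.5 kg/min.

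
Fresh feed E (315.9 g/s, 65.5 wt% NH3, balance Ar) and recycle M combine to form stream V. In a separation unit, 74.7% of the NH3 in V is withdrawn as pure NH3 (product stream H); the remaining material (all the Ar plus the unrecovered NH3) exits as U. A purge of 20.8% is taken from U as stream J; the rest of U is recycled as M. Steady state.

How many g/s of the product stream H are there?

NH3 in V: m_A = 315.9×0.655 + (1−0.208)·(1−0.747)·m_A, so m_A = 206.91/0.7996 = 258.76 g/s.
Product H = 0.747×258.76 = 193.3 g/s.

193.3 g/s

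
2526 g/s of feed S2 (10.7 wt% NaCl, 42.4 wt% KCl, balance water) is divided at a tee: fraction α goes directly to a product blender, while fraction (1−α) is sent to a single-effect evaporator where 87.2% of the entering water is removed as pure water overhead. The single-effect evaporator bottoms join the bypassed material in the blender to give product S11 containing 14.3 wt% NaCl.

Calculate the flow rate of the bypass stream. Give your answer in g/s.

971.1 g/s

All 2526×0.107 = 270.28 g/s of NaCl reaches S11, so S11 = 270.28/0.143 = 1890.1 g/s and vapour = 635.92 g/s.
The evaporator receives (1−α)·2526 of feed at 0.469 water and removes 0.872 of that water:
0.872×0.469×(1−α)×2526 = 635.92
(1−α) = 635.92/1033.1 = 0.6156;  α = 0.3844.
Bypass flow = 0.3844×2526 = 971.07 g/s.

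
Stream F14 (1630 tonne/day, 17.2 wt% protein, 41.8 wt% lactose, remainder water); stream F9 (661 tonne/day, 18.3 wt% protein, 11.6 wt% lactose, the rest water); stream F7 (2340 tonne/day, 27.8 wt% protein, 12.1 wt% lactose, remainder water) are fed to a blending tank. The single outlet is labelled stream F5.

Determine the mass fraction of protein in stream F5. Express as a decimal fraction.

0.227

Total flow out = 1630 + 661 + 2340 = 4631 tonne/day.
protein in = 1630×0.172 + 661×0.183 + 2340×0.278 = 1051.8 tonne/day.
protein mass fraction in F5 = 1051.8/4631 = 0.227.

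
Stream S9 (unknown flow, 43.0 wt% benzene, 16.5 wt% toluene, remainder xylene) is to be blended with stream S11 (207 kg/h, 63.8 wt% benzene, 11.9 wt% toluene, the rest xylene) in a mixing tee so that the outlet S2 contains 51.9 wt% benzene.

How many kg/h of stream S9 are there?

Let S9 be the unknown flow. Total out = 207 + S9.
benzene balance: 132.07 + 0.430·S9 = 0.519·(207 + S9)
(0.430 − 0.519)·S9 = 0.519×207 − 132.07 = -24.633
S9 = -24.633 / -0.089 = 276.78 kg/h

276.8 kg/h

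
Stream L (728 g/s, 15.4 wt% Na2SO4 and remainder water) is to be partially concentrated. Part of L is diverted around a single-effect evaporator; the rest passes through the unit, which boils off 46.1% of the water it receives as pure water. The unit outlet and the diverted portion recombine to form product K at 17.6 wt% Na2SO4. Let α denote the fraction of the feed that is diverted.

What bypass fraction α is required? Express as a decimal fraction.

All 728×0.154 = 112.11 g/s of Na2SO4 reaches K, so K = 112.11/0.176 = 637 g/s and vapour = 91 g/s.
The evaporator receives (1−α)·728 of feed at 0.846 water and removes 0.461 of that water:
0.461×0.846×(1−α)×728 = 91
(1−α) = 91/283.92 = 0.3205;  α = 0.6795.

0.679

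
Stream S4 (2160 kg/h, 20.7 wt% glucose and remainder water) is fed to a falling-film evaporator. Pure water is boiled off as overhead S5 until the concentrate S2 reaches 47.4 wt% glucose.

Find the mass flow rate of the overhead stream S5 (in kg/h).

1217 kg/h

glucose is conserved: 2160×0.207 = 447.12 kg/h all reports to the concentrate.
Concentrate = 447.12/(target fraction) = 943.29 kg/h.
Overhead = 2160 − 943.29 = 1216.7 kg/h.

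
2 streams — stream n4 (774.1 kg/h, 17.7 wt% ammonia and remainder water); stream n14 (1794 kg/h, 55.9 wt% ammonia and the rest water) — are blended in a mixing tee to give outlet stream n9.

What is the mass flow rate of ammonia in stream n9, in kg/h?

1140 kg/h

ammonia out = ammonia in = 774.1×0.177 + 1794×0.559 = 1139.9 kg/h.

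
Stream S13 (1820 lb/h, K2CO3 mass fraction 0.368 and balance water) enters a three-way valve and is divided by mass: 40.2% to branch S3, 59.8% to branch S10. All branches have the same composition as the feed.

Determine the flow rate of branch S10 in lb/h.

1088 lb/h

Branch S10 flow = 0.598×1820 = 1088.4 lb/h.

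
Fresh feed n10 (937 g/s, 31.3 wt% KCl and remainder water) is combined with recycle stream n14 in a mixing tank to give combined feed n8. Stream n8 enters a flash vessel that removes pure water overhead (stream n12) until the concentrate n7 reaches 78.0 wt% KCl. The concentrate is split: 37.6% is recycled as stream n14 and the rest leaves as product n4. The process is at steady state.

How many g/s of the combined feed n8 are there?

Overall KCl balance (none leaves overhead): KCl in fresh feed = KCl in product, i.e. 937×0.313 = (1−0.376)·n7·0.780.
n7 = 293.28/(0.780×0.624) = 602.57 g/s.
Recycle n14 = 0.376×602.57 = 226.56 g/s.
Combined feed n8 = 937 + 226.56 = 1163.6 g/s.

1164 g/s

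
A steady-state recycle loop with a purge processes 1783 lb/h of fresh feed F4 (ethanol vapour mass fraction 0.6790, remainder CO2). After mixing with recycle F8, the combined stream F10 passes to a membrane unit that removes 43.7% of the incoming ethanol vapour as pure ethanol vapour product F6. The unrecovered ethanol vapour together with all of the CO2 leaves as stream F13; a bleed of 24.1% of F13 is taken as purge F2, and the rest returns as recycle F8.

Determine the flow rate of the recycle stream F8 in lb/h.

2706 lb/h

CO2 enters only via F4 and leaves only via the purge: 1783×0.321 = 0.241×(CO2 in F13), and the membrane unit passes all CO2, so CO2 in F10 = CO2 in F13 = 2374.9 lb/h.
ethanol vapour in F10: m_A = 1783×0.679 + (1−0.241)·(1−0.437)·m_A, so m_A = 1210.7/0.5727 = 2114 lb/h.
F13 = (1−0.437)×2114 + 2374.9 = 3565.1 lb/h.
Recycle F8 = (1−0.241)×3565.1 = 2705.9 lb/h.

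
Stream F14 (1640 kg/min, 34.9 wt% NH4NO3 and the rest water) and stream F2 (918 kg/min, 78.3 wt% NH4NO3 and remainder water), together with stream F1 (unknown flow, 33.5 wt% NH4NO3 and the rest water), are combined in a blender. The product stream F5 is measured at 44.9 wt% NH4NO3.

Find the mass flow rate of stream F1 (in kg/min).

Let F1 be the unknown flow. Total out = 2558 + F1.
NH4NO3 balance: 1291.2 + 0.335·F1 = 0.449·(2558 + F1)
(0.335 − 0.449)·F1 = 0.449×2558 − 1291.2 = -142.61
F1 = -142.61 / -0.114 = 1251 kg/min

1251 kg/min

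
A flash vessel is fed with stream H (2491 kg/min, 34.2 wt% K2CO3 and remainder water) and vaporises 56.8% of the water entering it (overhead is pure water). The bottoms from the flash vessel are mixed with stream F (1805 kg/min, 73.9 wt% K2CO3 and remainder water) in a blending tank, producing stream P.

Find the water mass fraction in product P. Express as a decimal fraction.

0.3504

Vapour removed = 0.568×0.658×2491 = 931 kg/min; concentrate = 1560 kg/min.
water reaching the mixer = 708.08 (from concentrate) + 1805×0.261 = 1179.2 kg/min.
Product flow = 1560 + 1805 = 3365 kg/min; water fraction = 0.3504.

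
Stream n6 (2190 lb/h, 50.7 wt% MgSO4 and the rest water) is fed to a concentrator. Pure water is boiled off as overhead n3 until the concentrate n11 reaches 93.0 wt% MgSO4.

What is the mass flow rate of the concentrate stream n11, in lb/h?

MgSO4 is conserved: 2190×0.507 = 1110.3 lb/h all reports to the concentrate.
Concentrate = 1110.3/(target fraction) = 1193.9 lb/h.

1194 lb/h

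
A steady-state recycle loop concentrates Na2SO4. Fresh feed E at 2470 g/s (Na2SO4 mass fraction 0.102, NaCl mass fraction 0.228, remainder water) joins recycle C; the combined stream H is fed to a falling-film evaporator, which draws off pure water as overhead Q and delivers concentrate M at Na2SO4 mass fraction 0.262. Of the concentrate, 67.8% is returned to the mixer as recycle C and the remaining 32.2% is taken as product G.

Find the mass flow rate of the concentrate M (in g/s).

Overall Na2SO4 balance (none leaves overhead): Na2SO4 in fresh feed = Na2SO4 in product, i.e. 2470×0.102 = (1−0.678)·M·0.262.
M = 251.94/(0.262×0.322) = 2986.3 g/s.

2986 g/s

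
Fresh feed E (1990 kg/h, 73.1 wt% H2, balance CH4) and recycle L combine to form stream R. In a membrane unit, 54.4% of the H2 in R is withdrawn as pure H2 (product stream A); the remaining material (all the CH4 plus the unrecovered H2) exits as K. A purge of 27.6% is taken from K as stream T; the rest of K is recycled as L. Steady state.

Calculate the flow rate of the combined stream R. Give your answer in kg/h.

CH4 enters only via E and leaves only via the purge: 1990×0.269 = 0.276×(CH4 in K), and the membrane unit passes all CH4, so CH4 in R = CH4 in K = 1939.5 kg/h.
H2 in R: m_A = 1990×0.731 + (1−0.276)·(1−0.544)·m_A, so m_A = 1454.7/0.6699 = 2171.6 kg/h.
R = 2171.6 + 1939.5 = 4111.2 kg/h.

4111 kg/h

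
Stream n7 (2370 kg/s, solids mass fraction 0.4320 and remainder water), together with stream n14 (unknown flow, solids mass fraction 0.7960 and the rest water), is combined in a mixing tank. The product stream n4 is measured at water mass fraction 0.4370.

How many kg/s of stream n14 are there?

Let n14 be the unknown flow. Total out = 2370 + n14.
water balance: 1346.2 + 0.204·n14 = 0.437·(2370 + n14)
(0.204 − 0.437)·n14 = 0.437×2370 − 1346.2 = -310.47
n14 = -310.47 / -0.233 = 1332.5 kg/s

1332 kg/s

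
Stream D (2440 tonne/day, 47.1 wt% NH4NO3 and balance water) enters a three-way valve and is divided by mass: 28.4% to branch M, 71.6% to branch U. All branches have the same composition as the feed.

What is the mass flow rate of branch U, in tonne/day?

1747 tonne/day

Branch U flow = 0.716×2440 = 1747 tonne/day.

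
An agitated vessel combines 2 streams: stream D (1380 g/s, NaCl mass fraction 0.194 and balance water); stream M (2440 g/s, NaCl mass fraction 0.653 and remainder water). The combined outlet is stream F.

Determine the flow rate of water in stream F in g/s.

water out = water in = 1380×0.806 + 2440×0.347 = 1959 g/s.

1959 g/s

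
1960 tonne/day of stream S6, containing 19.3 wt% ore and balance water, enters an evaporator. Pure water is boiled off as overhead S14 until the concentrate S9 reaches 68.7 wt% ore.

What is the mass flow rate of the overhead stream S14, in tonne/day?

1409 tonne/day

ore is conserved: 1960×0.193 = 378.28 tonne/day all reports to the concentrate.
Concentrate = 378.28/(target fraction) = 550.63 tonne/day.
Overhead = 1960 − 550.63 = 1409.4 tonne/day.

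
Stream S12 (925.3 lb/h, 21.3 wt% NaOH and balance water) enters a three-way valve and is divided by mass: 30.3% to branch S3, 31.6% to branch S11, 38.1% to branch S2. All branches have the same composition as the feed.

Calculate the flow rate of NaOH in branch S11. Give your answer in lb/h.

62.28 lb/h

Branch S11 total = 0.316×925.3 = 292.39 lb/h.
NaOH in S11 = 0.213×292.39 = 62.28 lb/h.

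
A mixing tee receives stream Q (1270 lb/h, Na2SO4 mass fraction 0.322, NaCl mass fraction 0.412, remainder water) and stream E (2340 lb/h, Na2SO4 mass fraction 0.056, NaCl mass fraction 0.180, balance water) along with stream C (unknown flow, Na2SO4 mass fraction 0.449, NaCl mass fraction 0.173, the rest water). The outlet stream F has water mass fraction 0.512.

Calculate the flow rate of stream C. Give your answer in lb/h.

Let C be the unknown flow. Total out = 3610 + C.
water balance: 2125.6 + 0.378·C = 0.512·(3610 + C)
(0.378 − 0.512)·C = 0.512×3610 − 2125.6 = -277.26
C = -277.26 / -0.134 = 2069.1 lb/h

2069 lb/h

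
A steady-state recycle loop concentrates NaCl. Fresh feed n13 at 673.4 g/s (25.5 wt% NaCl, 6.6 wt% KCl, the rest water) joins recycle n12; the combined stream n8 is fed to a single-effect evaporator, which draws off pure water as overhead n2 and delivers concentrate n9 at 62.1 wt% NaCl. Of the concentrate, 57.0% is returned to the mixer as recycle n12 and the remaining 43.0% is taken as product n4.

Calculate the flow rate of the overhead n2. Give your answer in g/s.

396.9 g/s

Overall NaCl balance (none leaves overhead): NaCl in fresh feed = NaCl in product, i.e. 673.4×0.255 = (1−0.570)·n9·0.621.
n9 = 171.72/(0.621×0.430) = 643.06 g/s.
Recycle n12 = 0.570×643.06 = 366.55 g/s.
Combined feed n8 = 673.4 + 366.55 = 1039.9 g/s.
Overhead n2 = n8 − n9 = 1039.9 − 643.06 = 396.88 g/s.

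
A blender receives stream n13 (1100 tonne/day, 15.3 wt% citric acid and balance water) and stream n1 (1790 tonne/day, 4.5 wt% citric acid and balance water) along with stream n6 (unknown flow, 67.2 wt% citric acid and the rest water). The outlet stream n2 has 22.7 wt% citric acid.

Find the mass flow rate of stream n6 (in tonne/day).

915 tonne/day

Let n6 be the unknown flow. Total out = 2890 + n6.
citric acid balance: 248.85 + 0.672·n6 = 0.227·(2890 + n6)
(0.672 − 0.227)·n6 = 0.227×2890 − 248.85 = 407.18
n6 = 407.18 / 0.445 = 915.01 tonne/day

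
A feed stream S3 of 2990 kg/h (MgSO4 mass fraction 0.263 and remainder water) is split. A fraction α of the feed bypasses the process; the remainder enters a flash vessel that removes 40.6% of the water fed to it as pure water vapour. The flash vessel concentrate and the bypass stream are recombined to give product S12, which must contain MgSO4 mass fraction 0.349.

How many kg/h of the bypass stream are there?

527.6 kg/h

All 2990×0.263 = 786.37 kg/h of MgSO4 reaches S12, so S12 = 786.37/0.349 = 2253.2 kg/h and vapour = 736.79 kg/h.
The evaporator receives (1−α)·2990 of feed at 0.737 water and removes 0.406 of that water:
0.406×0.737×(1−α)×2990 = 736.79
(1−α) = 736.79/894.67 = 0.8235;  α = 0.1765.
Bypass flow = 0.1765×2990 = 527.64 kg/h.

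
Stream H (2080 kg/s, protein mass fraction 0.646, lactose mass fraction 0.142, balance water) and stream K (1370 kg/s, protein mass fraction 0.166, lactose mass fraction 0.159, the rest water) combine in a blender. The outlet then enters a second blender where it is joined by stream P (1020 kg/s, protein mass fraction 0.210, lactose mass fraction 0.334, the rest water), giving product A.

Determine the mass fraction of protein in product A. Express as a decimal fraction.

0.399

Overall, product flow = 4470 kg/s.
protein in = 2080×0.646 + 1370×0.166 + 1020×0.210 = 1785.3 kg/s.
protein fraction in A = 0.399.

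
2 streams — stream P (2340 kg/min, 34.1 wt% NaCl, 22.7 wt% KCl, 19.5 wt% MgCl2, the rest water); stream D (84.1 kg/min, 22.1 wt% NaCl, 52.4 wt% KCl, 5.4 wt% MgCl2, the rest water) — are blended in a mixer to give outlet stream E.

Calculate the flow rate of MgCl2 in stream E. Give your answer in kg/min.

MgCl2 out = MgCl2 in = 2340×0.195 + 84.1×0.054 = 460.84 kg/min.

460.8 kg/min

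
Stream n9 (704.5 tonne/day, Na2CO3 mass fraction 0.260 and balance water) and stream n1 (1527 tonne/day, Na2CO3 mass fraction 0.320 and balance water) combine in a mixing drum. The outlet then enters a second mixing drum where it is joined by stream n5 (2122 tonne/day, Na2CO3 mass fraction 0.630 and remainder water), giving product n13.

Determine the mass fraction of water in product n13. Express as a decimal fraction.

Overall, product flow = 4353.5 tonne/day.
water in = 704.5×0.740 + 1527×0.680 + 2122×0.370 = 2344.8 tonne/day.
water fraction in n13 = 0.539.

0.539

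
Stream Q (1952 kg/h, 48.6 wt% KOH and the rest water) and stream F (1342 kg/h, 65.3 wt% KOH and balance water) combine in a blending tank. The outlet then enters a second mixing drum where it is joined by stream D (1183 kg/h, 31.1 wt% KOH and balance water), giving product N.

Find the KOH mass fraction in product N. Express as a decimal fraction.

Overall, product flow = 4477 kg/h.
KOH in = 1952×0.486 + 1342×0.653 + 1183×0.311 = 2192.9 kg/h.
KOH fraction in N = 0.4898.

0.4898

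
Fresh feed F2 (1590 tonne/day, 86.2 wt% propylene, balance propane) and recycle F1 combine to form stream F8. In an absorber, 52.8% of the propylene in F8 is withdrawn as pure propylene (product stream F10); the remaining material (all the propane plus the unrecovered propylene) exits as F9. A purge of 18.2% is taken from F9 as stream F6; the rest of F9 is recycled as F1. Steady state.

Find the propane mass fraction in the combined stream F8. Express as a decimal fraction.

propane enters only via F2 and leaves only via the purge: 1590×0.138 = 0.182×(propane in F9), and the absorber passes all propane, so propane in F8 = propane in F9 = 1205.6 tonne/day.
propylene in F8: m_A = 1590×0.862 + (1−0.182)·(1−0.528)·m_A, so m_A = 1370.6/0.6139 = 2232.6 tonne/day.
F8 = 2232.6 + 1205.6 = 3438.2 tonne/day.
propane fraction in F8 = 1205.6/3438.2 = 0.3507.

0.3507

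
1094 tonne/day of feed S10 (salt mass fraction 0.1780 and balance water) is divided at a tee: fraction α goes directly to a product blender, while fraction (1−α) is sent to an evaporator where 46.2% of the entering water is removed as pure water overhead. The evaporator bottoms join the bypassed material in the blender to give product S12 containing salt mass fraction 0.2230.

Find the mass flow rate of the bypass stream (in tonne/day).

All 1094×0.178 = 194.73 tonne/day of salt reaches S12, so S12 = 194.73/0.223 = 873.24 tonne/day and vapour = 220.76 tonne/day.
The evaporator receives (1−α)·1094 of feed at 0.822 water and removes 0.462 of that water:
0.462×0.822×(1−α)×1094 = 220.76
(1−α) = 220.76/415.46 = 0.5314;  α = 0.4686.
Bypass flow = 0.4686×1094 = 512.69 tonne/day.

512.7 tonne/day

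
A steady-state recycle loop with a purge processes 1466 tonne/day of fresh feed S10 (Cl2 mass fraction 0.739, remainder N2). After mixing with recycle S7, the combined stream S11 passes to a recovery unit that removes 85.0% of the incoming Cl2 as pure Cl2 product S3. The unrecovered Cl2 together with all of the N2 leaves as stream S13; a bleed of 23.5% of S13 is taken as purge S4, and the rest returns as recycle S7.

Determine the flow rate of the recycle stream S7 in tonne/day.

N2 enters only via S10 and leaves only via the purge: 1466×0.261 = 0.235×(N2 in S13), and the recovery unit passes all N2, so N2 in S11 = N2 in S13 = 1628.2 tonne/day.
Cl2 in S11: m_A = 1466×0.739 + (1−0.235)·(1−0.850)·m_A, so m_A = 1083.4/0.8852 = 1223.8 tonne/day.
S13 = (1−0.850)×1223.8 + 1628.2 = 1811.8 tonne/day.
Recycle S7 = (1−0.235)×1811.8 = 1386 tonne/day.

1386 tonne/day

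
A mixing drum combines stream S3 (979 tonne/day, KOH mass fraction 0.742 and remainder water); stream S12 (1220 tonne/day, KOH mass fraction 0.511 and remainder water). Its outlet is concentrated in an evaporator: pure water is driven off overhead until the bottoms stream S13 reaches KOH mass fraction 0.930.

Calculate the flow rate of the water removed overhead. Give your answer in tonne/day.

747.6 tonne/day

KOH entering = 979×0.742 + 1220×0.511 = 1349.8 tonne/day.
All KOH reports to S13, so S13 = 1349.8/0.930 = 1451.4 tonne/day.
Total feed = 2199 tonne/day; overhead = 2199 − 1451.4 = 747.56 tonne/day.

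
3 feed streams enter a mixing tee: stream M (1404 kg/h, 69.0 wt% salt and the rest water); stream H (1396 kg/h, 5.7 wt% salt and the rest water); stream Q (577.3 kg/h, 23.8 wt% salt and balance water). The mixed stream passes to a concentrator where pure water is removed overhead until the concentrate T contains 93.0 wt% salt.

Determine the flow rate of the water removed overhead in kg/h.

2102 kg/h

salt entering = 1404×0.690 + 1396×0.057 + 577.3×0.238 = 1185.7 kg/h.
All salt reports to T, so T = 1185.7/0.930 = 1275 kg/h.
Total feed = 3377.3 kg/h; overhead = 3377.3 − 1275 = 2102.3 kg/h.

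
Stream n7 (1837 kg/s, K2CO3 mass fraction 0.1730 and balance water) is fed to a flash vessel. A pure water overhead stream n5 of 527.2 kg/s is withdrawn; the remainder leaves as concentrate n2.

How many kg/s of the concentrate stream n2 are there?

Concentrate = 1837 − 527.2 = 1309.8 kg/s.

1310 kg/s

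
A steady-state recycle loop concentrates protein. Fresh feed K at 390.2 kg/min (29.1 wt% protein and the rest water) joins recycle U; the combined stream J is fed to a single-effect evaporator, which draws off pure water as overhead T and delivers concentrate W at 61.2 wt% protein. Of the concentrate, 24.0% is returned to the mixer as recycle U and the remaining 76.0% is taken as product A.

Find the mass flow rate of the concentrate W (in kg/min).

Overall protein balance (none leaves overhead): protein in fresh feed = protein in product, i.e. 390.2×0.291 = (1−0.240)·W·0.612.
W = 113.55/(0.612×0.760) = 244.13 kg/min.

244.1 kg/min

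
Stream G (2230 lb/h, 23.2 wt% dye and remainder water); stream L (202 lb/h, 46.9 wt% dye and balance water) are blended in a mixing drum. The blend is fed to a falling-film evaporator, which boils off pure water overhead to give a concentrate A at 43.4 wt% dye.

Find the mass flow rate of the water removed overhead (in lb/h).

1022 lb/h

dye entering = 2230×0.232 + 202×0.469 = 612.1 lb/h.
All dye reports to A, so A = 612.1/0.434 = 1410.4 lb/h.
Total feed = 2432 lb/h; overhead = 2432 − 1410.4 = 1021.6 lb/h.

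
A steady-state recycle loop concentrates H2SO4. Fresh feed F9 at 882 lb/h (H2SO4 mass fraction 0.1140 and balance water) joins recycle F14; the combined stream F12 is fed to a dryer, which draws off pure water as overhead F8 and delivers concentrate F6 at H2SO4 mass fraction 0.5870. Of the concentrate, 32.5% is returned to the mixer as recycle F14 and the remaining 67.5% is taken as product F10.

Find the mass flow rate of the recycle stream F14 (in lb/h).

82.47 lb/h

Overall H2SO4 balance (none leaves overhead): H2SO4 in fresh feed = H2SO4 in product, i.e. 882×0.114 = (1−0.325)·F6·0.587.
F6 = 100.55/(0.587×0.675) = 253.76 lb/h.
Recycle F14 = 0.325×253.76 = 82.474 lb/h.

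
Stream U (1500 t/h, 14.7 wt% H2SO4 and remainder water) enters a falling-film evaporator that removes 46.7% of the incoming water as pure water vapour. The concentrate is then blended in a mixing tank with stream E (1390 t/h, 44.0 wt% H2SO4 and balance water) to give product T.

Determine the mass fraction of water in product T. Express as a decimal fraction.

0.6370

Vapour removed = 0.467×0.853×1500 = 597.53 t/h; concentrate = 902.47 t/h.
water reaching the mixer = 681.97 (from concentrate) + 1390×0.560 = 1460.4 t/h.
Product flow = 902.47 + 1390 = 2292.5 t/h; water fraction = 0.6370.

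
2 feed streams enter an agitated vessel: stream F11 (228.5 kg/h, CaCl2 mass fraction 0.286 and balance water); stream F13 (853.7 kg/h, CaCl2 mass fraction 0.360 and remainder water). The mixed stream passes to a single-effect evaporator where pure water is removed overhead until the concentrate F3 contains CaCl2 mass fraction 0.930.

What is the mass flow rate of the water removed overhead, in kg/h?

681.5 kg/h

CaCl2 entering = 228.5×0.286 + 853.7×0.360 = 372.68 kg/h.
All CaCl2 reports to F3, so F3 = 372.68/0.930 = 400.73 kg/h.
Total feed = 1082.2 kg/h; overhead = 1082.2 − 400.73 = 681.47 kg/h.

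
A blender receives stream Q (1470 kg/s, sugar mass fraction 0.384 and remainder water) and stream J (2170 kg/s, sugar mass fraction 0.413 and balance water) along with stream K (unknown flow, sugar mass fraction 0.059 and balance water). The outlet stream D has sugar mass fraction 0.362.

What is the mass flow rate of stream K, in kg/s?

472 kg/s

Let K be the unknown flow. Total out = 3640 + K.
sugar balance: 1460.7 + 0.059·K = 0.362·(3640 + K)
(0.059 − 0.362)·K = 0.362×3640 − 1460.7 = -143.01
K = -143.01 / -0.303 = 471.98 kg/s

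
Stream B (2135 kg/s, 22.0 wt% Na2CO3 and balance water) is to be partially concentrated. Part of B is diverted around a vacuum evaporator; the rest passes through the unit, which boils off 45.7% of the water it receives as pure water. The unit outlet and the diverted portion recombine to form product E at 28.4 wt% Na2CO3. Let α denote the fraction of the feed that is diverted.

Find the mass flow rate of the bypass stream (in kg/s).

785.3 kg/s

All 2135×0.220 = 469.7 kg/s of Na2CO3 reaches E, so E = 469.7/0.284 = 1653.9 kg/s and vapour = 481.13 kg/s.
The evaporator receives (1−α)·2135 of feed at 0.780 water and removes 0.457 of that water:
0.457×0.780×(1−α)×2135 = 481.13
(1−α) = 481.13/761.04 = 0.6322;  α = 0.3678.
Bypass flow = 0.3678×2135 = 785.26 kg/s.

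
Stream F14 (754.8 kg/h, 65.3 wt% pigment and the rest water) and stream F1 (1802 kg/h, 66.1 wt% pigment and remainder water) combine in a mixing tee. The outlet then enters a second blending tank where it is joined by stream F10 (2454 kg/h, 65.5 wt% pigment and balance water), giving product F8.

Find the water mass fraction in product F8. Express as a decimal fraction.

0.343

Overall, product flow = 5010.8 kg/h.
water in = 754.8×0.347 + 1802×0.339 + 2454×0.345 = 1719.4 kg/h.
water fraction in F8 = 0.343.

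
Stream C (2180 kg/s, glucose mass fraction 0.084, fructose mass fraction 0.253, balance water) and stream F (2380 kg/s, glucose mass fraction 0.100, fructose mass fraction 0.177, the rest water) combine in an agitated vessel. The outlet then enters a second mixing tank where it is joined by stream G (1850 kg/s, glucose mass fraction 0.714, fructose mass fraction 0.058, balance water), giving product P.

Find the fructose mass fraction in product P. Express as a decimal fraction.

0.169

Overall, product flow = 6410 kg/s.
fructose in = 2180×0.253 + 2380×0.177 + 1850×0.058 = 1080.1 kg/s.
fructose fraction in P = 0.169.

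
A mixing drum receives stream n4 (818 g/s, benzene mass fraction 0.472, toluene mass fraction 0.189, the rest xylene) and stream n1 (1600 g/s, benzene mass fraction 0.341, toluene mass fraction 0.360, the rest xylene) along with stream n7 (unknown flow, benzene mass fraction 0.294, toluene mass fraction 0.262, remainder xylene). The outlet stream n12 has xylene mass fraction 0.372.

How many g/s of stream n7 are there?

Let n7 be the unknown flow. Total out = 2418 + n7.
xylene balance: 755.7 + 0.444·n7 = 0.372·(2418 + n7)
(0.444 − 0.372)·n7 = 0.372×2418 − 755.7 = 143.79
n7 = 143.79 / 0.072 = 1997.1 g/s

1997 g/s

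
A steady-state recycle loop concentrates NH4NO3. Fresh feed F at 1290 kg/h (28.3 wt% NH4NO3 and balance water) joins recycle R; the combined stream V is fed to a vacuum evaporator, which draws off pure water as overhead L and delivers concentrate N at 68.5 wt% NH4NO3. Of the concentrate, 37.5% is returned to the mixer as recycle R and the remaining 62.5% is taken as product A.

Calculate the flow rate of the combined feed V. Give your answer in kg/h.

1610 kg/h

Overall NH4NO3 balance (none leaves overhead): NH4NO3 in fresh feed = NH4NO3 in product, i.e. 1290×0.283 = (1−0.375)·N·0.685.
N = 365.07/(0.685×0.625) = 852.72 kg/h.
Recycle R = 0.375×852.72 = 319.77 kg/h.
Combined feed V = 1290 + 319.77 = 1609.8 kg/h.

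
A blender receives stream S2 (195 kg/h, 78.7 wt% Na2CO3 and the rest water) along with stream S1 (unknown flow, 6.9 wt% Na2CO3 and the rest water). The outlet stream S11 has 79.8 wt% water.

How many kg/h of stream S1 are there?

Let S1 be the unknown flow. Total out = 195 + S1.
water balance: 41.535 + 0.931·S1 = 0.798·(195 + S1)
(0.931 − 0.798)·S1 = 0.798×195 − 41.535 = 114.08
S1 = 114.08 / 0.133 = 857.71 kg/h

857.7 kg/h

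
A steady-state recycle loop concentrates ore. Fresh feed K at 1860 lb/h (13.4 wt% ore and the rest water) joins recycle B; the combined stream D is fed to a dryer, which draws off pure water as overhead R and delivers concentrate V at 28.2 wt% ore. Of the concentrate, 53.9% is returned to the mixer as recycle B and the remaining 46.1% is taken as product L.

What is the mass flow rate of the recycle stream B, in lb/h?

Overall ore balance (none leaves overhead): ore in fresh feed = ore in product, i.e. 1860×0.134 = (1−0.539)·V·0.282.
V = 249.24/(0.282×0.461) = 1917.2 lb/h.
Recycle B = 0.539×1917.2 = 1033.4 lb/h.

1033 lb/h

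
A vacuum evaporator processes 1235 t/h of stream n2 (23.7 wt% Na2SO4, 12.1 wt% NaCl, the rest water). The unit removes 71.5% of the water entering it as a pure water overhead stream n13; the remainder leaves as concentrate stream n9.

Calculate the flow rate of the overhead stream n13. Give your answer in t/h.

566.9 t/h

water entering = 1235×0.642 = 792.87 t/h; overhead removed = 0.715×792.87 = 566.9 t/h.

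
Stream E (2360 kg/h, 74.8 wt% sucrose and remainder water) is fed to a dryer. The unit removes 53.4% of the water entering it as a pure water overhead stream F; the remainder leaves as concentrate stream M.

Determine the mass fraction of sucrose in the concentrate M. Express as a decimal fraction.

sucrose is not removed: 2360×0.748 = 1765.3 kg/h of sucrose enters M.
water entering = 2360×0.252 = 594.72 kg/h; overhead removed = 0.534×594.72 = 317.58 kg/h.
Concentrate = 2360 − 317.58 = 2042.4 kg/h.
Mass fraction = 1765.3/2042.4 = 0.8643.

0.8643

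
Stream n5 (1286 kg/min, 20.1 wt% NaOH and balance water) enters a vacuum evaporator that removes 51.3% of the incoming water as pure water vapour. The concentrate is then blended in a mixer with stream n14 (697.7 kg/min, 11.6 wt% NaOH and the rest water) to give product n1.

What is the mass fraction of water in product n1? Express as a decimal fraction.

Vapour removed = 0.513×0.799×1286 = 527.11 kg/min; concentrate = 758.89 kg/min.
water reaching the mixer = 500.4 (from concentrate) + 697.7×0.884 = 1117.2 kg/min.
Product flow = 758.89 + 697.7 = 1456.6 kg/min; water fraction = 0.767.

0.767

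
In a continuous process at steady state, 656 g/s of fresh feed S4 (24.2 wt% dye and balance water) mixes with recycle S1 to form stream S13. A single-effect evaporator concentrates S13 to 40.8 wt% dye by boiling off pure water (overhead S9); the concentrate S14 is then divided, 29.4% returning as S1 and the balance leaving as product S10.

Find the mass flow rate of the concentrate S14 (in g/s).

Overall dye balance (none leaves overhead): dye in fresh feed = dye in product, i.e. 656×0.242 = (1−0.294)·S14·0.408.
S14 = 158.75/(0.408×0.706) = 551.13 g/s.

551.1 g/s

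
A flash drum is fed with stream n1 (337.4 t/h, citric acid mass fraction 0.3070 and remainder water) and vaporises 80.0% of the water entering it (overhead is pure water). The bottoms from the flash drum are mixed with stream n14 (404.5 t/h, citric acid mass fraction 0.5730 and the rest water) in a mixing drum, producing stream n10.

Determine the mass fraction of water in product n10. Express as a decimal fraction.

0.3956

Vapour removed = 0.800×0.693×337.4 = 187.05 t/h; concentrate = 150.35 t/h.
water reaching the mixer = 46.764 (from concentrate) + 404.5×0.427 = 219.49 t/h.
Product flow = 150.35 + 404.5 = 554.85 t/h; water fraction = 0.3956.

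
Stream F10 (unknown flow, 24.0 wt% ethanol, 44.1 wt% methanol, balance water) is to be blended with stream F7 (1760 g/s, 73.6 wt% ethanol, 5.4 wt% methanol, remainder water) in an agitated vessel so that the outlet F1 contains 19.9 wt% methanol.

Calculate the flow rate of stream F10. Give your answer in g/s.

1055 g/s

Let F10 be the unknown flow. Total out = 1760 + F10.
methanol balance: 95.04 + 0.441·F10 = 0.199·(1760 + F10)
(0.441 − 0.199)·F10 = 0.199×1760 − 95.04 = 255.2
F10 = 255.2 / 0.242 = 1054.5 g/s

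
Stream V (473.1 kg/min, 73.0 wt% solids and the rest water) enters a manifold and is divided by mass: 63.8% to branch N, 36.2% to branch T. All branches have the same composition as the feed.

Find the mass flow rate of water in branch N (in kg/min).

81.5 kg/min

Branch N total = 0.638×473.1 = 301.84 kg/min.
water in N = 0.270×301.84 = 81.496 kg/min.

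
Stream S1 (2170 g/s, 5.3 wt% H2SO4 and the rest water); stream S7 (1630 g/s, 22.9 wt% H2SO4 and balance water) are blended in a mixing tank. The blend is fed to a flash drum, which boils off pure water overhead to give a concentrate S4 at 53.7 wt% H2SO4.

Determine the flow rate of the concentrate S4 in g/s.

909.3 g/s

H2SO4 entering = 2170×0.053 + 1630×0.229 = 488.28 g/s.
All H2SO4 reports to S4, so S4 = 488.28/0.537 = 909.27 g/s.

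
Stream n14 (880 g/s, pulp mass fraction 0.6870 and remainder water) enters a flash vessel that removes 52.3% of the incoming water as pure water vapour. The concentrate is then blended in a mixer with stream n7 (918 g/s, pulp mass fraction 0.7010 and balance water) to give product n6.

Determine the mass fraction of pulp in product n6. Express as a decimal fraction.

Vapour removed = 0.523×0.313×880 = 144.06 g/s; concentrate = 735.94 g/s.
pulp reaching the mixer = 604.56 (from concentrate) + 918×0.701 = 1248.1 g/s.
Product flow = 735.94 + 918 = 1653.9 g/s; pulp fraction = 0.7546.

0.7546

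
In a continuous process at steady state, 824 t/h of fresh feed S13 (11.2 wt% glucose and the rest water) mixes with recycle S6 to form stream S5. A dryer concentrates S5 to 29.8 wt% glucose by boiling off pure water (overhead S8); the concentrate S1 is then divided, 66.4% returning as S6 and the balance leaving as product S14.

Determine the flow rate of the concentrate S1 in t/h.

Overall glucose balance (none leaves overhead): glucose in fresh feed = glucose in product, i.e. 824×0.112 = (1−0.664)·S1·0.298.
S1 = 92.288/(0.298×0.336) = 921.7 t/h.

921.7 t/h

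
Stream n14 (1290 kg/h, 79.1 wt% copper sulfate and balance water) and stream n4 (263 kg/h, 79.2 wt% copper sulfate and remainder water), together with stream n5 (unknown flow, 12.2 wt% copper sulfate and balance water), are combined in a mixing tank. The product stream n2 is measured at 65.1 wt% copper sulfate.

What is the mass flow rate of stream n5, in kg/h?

411.5 kg/h

Let n5 be the unknown flow. Total out = 1553 + n5.
copper sulfate balance: 1228.7 + 0.122·n5 = 0.651·(1553 + n5)
(0.122 − 0.651)·n5 = 0.651×1553 − 1228.7 = -217.68
n5 = -217.68 / -0.529 = 411.5 kg/h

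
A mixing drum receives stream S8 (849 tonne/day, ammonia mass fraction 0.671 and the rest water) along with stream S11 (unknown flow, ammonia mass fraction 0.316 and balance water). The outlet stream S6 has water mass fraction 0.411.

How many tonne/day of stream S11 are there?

255 tonne/day

Let S11 be the unknown flow. Total out = 849 + S11.
water balance: 279.32 + 0.684·S11 = 0.411·(849 + S11)
(0.684 − 0.411)·S11 = 0.411×849 − 279.32 = 69.618
S11 = 69.618 / 0.273 = 255.01 tonne/day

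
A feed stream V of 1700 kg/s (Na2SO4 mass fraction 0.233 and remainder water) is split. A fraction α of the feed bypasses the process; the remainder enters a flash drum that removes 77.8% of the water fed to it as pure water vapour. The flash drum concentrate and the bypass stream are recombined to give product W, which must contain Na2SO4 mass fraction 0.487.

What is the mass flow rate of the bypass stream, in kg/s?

All 1700×0.233 = 396.1 kg/s of Na2SO4 reaches W, so W = 396.1/0.487 = 813.35 kg/s and vapour = 886.65 kg/s.
The evaporator receives (1−α)·1700 of feed at 0.767 water and removes 0.778 of that water:
0.778×0.767×(1−α)×1700 = 886.65
(1−α) = 886.65/1014.4 = 0.8740;  α = 0.1260.
Bypass flow = 0.1260×1700 = 214.14 kg/s.

214.1 kg/s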